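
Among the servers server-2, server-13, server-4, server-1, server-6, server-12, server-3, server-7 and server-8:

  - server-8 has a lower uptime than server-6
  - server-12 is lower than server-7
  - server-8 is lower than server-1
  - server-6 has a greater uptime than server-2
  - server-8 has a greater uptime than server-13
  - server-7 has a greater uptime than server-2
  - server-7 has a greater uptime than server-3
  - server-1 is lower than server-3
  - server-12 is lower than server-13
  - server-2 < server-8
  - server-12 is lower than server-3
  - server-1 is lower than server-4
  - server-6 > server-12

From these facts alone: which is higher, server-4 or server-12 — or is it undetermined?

server-4

Link the given pairs in sequence: server-12 < server-13; server-13 < server-8; server-8 < server-1; server-1 < server-4.
Together: server-12 < server-13 < server-8 < server-1 < server-4.
So server-4 is higher.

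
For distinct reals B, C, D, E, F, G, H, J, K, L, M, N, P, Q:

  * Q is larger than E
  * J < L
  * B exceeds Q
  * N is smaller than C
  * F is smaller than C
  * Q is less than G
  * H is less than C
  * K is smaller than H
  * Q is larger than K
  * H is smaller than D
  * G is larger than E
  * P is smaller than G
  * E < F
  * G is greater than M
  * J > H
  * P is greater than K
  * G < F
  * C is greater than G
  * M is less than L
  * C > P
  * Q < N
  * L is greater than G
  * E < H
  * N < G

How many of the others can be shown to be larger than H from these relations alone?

The elements the relations force above H are J, D, C, L — no chain reaches any other.
That is 4.

4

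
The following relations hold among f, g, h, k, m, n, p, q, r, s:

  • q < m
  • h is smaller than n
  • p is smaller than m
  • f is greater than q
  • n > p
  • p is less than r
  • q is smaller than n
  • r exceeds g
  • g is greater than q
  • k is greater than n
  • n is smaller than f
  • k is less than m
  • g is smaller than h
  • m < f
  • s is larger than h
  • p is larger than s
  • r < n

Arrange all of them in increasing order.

q < g < h < s < p < r < n < k < m < f

The consecutive links are each given: q < g; g < h; h < s; s < p; p < r; r < n; n < k; k < m; m < f.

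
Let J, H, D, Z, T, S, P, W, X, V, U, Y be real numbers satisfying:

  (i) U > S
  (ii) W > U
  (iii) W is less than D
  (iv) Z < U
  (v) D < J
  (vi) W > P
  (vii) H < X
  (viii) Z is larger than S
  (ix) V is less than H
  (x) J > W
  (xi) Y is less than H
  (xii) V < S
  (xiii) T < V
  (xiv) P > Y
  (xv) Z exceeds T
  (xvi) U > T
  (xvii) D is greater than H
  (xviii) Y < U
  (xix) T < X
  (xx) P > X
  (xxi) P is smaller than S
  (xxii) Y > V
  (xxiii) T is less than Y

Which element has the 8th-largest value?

X

The consecutive relations fix a unique order: T < V < Y < H < X < P < S < Z < U < W < D < J.
Counting 8 from the largest end gives X.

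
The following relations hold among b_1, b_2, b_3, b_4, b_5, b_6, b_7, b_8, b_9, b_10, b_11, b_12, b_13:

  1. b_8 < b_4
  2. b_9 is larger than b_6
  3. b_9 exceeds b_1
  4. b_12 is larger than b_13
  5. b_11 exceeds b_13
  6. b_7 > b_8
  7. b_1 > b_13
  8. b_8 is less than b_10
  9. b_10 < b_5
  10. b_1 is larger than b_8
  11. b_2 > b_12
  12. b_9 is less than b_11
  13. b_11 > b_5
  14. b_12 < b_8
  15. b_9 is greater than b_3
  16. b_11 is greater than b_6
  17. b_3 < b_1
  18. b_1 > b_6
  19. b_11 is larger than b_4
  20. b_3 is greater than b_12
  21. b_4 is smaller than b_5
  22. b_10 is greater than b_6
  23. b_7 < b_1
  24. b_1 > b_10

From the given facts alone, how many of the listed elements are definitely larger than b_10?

4

From b_10 the given relations immediately reach b_1, b_5.
From those, b_9, b_11 — 4 in total.
Nothing else is reachable above b_10; 4 in all.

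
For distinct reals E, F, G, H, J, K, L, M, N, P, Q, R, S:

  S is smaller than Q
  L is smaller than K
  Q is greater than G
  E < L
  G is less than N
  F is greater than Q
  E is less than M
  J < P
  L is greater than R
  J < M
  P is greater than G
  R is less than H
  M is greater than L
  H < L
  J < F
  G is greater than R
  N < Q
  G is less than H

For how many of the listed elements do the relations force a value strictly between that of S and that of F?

1

The relations place S below F. An element lies strictly between them when it is forced above S and also forced below F.
Above S: {Q}. Below F: {R, G, J, N, Q}.
Intersection: {Q} — 1.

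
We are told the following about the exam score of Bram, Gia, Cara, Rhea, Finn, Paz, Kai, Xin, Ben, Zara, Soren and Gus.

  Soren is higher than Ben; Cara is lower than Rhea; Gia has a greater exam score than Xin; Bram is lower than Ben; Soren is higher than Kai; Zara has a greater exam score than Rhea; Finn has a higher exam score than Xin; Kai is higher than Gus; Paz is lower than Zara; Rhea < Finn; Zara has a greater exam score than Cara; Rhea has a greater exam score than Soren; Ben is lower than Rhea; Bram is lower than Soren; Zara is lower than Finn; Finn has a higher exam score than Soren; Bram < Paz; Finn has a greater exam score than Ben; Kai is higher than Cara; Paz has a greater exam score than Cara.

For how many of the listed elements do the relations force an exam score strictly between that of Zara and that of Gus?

3

Chaining upward from Gus reaches: Kai, Soren, Rhea, Finn.
Chaining downward from Zara reaches: Bram, Cara, Kai, Ben, Paz, Soren, Rhea.
Strictly between Gus and Zara are those in both lists: Kai, Soren, Rhea — 3 elements.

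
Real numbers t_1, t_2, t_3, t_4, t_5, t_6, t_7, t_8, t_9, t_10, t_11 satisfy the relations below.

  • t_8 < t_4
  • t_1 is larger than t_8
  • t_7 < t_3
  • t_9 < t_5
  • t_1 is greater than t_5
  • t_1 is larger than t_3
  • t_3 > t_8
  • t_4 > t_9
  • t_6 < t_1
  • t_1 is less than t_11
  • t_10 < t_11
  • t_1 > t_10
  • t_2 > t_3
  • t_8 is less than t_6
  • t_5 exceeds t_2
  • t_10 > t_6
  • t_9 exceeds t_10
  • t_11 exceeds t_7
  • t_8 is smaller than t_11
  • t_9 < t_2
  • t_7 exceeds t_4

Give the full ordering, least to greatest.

Nothing is placed below t_8, so it is least; from there t_8 < t_6; t_6 < t_10; t_10 < t_9; t_9 < t_4; t_4 < t_7; t_7 < t_3; t_3 < t_2; t_2 < t_5; t_5 < t_1; t_1 < t_11, each given directly.

t_8 < t_6 < t_10 < t_9 < t_4 < t_7 < t_3 < t_2 < t_5 < t_1 < t_11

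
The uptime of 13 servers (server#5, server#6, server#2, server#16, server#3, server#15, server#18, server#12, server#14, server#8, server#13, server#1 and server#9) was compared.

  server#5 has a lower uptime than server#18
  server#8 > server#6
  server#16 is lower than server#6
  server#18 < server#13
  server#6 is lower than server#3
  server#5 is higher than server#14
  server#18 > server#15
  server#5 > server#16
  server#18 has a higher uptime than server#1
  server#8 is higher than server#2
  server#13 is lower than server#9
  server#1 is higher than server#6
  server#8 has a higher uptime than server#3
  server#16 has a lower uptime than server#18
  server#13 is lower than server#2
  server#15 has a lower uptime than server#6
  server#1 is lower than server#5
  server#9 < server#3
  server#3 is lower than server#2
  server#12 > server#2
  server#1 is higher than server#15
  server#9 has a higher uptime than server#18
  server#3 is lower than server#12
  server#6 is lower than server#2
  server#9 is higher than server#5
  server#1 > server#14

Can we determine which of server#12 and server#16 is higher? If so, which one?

server#16 < server#6 and server#6 < server#1 give server#16 < server#1.
With server#1 < server#5: server#16 < server#6 < server#1 < server#5.
Then server#5 < server#18 extends the chain to server#18.
With server#18 < server#9: server#16 < server#6 < server#1 < server#5 < server#18 < server#9.
With server#9 < server#3: server#16 < server#6 < server#1 < server#5 < server#18 < server#9 < server#3.
With server#3 < server#2: server#16 < server#6 < server#1 < server#5 < server#18 < server#9 < server#3 < server#2.
With server#2 < server#12: server#16 < server#6 < server#1 < server#5 < server#18 < server#9 < server#3 < server#2 < server#12.
So server#12 is higher.

server#12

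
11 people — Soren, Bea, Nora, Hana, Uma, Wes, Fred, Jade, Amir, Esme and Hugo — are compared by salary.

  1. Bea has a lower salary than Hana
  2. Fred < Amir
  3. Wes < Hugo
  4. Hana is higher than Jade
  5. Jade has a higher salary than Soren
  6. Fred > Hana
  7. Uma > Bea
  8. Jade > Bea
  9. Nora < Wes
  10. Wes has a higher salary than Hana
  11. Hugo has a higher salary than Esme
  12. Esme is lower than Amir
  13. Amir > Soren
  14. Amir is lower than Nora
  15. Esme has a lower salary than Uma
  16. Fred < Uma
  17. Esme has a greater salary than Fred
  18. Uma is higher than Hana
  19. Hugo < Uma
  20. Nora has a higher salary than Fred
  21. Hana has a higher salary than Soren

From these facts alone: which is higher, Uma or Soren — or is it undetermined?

Uma

Link the given pairs in sequence: Soren < Hana; Hana < Fred; Fred < Esme; Esme < Amir; Amir < Nora; Nora < Wes; Wes < Hugo; Hugo < Uma.
Chaining these gives Soren < Hana < Fred < Esme < Amir < Nora < Wes < Hugo < Uma.
So Uma is higher.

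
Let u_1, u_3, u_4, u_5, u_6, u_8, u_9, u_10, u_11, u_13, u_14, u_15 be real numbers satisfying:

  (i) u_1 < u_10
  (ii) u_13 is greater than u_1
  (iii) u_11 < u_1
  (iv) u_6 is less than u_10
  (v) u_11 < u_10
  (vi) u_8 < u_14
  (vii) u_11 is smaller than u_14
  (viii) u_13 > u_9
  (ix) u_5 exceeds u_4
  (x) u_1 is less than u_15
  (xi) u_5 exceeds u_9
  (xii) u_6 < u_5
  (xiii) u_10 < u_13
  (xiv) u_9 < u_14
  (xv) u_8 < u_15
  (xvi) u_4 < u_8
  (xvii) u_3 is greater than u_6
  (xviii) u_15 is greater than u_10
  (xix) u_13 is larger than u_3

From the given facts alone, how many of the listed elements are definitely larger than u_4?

4

Directly above u_4: u_5, u_8.
One step further: u_14, u_15 (4 so far).
Nothing else is reachable above u_4; 4 in all.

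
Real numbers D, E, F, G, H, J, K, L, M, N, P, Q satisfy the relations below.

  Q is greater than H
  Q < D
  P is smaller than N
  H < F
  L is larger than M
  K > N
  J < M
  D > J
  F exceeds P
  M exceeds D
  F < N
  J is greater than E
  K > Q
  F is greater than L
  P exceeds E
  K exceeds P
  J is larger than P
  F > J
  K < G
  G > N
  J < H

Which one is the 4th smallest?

The consecutive relations fix a unique order: E < P < J < H < Q < D < M < L < F < N < K < G.
The 4th smallest is H.

H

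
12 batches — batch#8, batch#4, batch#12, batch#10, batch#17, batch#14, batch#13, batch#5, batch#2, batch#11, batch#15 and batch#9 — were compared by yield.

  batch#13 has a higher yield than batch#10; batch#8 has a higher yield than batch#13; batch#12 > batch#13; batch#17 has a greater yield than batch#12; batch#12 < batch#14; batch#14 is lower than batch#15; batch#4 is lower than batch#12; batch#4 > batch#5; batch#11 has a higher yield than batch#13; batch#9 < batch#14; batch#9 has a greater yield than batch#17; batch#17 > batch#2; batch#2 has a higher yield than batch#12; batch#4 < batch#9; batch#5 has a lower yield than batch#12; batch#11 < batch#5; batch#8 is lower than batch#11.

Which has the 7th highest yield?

batch#4

The consecutive relations fix a unique order: batch#10 < batch#13 < batch#8 < batch#11 < batch#5 < batch#4 < batch#12 < batch#2 < batch#17 < batch#9 < batch#14 < batch#15.
Counting 7 from the largest end gives batch#4.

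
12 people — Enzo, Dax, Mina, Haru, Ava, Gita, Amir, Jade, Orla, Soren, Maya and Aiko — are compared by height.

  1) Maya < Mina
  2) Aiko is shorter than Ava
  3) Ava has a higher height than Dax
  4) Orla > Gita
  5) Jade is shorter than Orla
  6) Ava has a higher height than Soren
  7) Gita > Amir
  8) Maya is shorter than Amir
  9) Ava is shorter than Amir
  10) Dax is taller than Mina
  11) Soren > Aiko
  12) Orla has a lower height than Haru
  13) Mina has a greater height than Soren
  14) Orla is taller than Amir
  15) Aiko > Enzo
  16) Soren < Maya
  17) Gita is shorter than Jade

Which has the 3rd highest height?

Jade

The consecutive relations fix a unique order: Enzo < Aiko < Soren < Maya < Mina < Dax < Ava < Amir < Gita < Jade < Orla < Haru.
Counting 3 from the largest end gives Jade.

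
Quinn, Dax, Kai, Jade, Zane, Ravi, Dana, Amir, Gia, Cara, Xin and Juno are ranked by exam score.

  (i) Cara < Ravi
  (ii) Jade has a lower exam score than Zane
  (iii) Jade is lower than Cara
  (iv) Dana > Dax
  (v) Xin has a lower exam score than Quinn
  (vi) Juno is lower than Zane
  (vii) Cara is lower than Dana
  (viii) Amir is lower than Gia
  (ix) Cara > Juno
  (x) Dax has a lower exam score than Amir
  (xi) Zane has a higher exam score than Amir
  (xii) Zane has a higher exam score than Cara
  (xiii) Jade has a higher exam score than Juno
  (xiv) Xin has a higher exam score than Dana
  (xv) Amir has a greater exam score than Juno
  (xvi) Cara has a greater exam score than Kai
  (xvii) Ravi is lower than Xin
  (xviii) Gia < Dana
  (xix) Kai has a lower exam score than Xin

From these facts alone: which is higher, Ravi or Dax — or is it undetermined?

Following every chain through Dax: above Dax we get Amir, Gia, Zane, Dana, Xin, Quinn.
Ravi is not reached, and no chain runs the other way from Ravi to Dax.
So the given relations leave the order of Dax and Ravi undetermined.

undetermined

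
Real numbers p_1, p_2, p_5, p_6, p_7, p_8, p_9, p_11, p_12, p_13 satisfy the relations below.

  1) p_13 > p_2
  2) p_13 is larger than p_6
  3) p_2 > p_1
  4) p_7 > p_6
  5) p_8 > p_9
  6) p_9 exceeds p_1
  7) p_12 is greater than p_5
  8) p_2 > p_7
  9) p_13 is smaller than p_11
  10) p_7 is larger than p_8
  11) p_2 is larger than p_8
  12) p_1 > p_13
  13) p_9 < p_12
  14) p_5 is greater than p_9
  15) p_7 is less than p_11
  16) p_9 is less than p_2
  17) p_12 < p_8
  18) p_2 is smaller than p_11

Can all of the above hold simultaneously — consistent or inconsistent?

We have p_2 < p_13 stated directly, yet also p_13 < p_1 < p_9 < p_5 < p_12 < p_8 < p_7 < p_2 by chaining the others — so p_13 < p_2. Contradiction.

inconsistent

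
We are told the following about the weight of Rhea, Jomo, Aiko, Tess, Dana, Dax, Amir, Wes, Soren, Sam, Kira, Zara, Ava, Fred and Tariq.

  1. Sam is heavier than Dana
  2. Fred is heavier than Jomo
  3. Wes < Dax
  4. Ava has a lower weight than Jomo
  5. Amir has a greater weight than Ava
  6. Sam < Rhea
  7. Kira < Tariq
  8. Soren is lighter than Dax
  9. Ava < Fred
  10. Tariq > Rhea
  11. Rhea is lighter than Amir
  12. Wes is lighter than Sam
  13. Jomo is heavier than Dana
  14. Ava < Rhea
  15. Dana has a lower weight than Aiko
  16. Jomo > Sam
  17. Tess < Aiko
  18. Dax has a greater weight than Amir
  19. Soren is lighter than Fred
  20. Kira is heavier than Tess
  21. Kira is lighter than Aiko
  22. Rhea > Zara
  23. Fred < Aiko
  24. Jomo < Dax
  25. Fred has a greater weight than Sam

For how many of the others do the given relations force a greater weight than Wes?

Directly above Wes: Sam, Dax.
One step further: Jomo, Fred, Rhea (5 so far).
One step further: Aiko, Amir, Tariq (8 so far).
No other element is forced above Wes by the given relations, so the count is 8.

8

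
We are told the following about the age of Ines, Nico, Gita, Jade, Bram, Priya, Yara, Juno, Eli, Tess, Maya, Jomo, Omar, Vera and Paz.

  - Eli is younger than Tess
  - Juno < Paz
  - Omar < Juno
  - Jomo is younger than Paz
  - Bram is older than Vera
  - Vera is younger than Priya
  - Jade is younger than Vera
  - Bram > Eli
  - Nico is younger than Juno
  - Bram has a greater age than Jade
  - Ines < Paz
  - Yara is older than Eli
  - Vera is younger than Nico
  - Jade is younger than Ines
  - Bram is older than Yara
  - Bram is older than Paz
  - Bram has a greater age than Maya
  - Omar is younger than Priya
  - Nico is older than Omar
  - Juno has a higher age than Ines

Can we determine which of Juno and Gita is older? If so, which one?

Following every chain through Gita: nothing is chained to Gita.
Juno is not reached, and no chain runs the other way from Juno to Gita.
So the given relations leave the order of Gita and Juno undetermined.

undetermined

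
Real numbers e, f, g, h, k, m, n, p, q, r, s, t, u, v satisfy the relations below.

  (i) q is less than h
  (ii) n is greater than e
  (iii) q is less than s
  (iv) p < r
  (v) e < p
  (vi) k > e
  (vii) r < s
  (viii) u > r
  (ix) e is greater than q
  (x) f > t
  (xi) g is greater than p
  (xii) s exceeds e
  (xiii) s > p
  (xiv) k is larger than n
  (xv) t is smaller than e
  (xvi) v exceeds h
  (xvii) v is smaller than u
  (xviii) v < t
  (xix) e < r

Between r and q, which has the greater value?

Following the relations from q: q < h < v < t < e < p < r.
So q < r; r is the larger of the two.

r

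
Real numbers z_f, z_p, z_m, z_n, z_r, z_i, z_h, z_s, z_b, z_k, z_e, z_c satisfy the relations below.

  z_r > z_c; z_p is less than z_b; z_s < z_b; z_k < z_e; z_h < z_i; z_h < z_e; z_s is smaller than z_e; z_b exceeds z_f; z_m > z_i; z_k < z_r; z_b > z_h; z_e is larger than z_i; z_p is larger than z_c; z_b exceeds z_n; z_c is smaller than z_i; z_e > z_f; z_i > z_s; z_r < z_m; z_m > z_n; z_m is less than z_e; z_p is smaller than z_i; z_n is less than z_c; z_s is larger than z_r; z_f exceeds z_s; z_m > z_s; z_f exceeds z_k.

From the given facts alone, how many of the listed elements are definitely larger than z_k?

From z_k the given relations immediately reach z_r, z_f, z_e.
From those, z_s, z_b, z_m — 6 in total.
From those, z_i — 7 in total.
Nothing else is reachable above z_k; 7 in all.

7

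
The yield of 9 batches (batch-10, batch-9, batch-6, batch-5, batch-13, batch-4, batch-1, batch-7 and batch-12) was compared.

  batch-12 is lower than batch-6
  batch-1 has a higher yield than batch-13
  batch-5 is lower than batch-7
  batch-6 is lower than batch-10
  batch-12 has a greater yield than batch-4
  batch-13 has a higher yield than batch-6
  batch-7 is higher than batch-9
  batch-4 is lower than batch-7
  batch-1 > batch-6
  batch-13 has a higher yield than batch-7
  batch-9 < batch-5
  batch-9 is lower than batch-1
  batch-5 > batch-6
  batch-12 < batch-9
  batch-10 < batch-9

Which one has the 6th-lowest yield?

Chaining the given pairs: batch-4 < batch-12 < batch-6 < batch-10 < batch-9 < batch-5 < batch-7 < batch-13 < batch-1.
Counting 6 from the smallest end gives batch-5.

batch-5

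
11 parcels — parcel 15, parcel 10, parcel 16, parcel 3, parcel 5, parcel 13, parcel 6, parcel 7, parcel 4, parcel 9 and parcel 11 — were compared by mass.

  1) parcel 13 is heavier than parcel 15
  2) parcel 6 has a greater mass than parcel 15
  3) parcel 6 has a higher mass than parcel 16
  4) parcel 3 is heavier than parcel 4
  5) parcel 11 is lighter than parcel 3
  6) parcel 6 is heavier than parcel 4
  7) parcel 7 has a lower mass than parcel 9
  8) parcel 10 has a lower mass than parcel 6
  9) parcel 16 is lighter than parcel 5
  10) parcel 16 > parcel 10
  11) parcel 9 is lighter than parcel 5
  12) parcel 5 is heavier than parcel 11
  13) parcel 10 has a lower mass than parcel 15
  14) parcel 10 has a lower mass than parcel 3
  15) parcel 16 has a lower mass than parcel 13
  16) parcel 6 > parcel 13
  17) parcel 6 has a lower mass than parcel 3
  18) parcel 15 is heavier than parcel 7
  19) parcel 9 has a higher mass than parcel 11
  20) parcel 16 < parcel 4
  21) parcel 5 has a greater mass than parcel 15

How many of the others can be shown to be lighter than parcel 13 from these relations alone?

4

The elements the relations force below parcel 13 are parcel 7, parcel 10, parcel 15, parcel 16 — no chain reaches any other.
That is 4.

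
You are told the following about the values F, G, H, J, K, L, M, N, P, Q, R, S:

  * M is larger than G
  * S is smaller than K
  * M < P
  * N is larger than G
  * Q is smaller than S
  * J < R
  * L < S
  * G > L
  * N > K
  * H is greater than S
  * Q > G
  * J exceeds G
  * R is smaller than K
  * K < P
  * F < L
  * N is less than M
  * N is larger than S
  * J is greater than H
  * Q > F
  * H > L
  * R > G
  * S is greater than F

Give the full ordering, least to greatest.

Each adjacent pair is fixed by a given relation: F < L; L < G; G < Q; Q < S; S < H; H < J; J < R; R < K; K < N; N < M; M < P. Chaining them end to end gives the full order.

F < L < G < Q < S < H < J < R < K < N < M < P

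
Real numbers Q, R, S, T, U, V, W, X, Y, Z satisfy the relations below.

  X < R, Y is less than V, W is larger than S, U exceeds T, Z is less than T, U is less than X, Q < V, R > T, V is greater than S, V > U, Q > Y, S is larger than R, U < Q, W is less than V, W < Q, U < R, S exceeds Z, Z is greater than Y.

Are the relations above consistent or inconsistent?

Every relation is compatible with Y < Z < T < U < X < R < S < W < Q < V; the set is consistent.

consistent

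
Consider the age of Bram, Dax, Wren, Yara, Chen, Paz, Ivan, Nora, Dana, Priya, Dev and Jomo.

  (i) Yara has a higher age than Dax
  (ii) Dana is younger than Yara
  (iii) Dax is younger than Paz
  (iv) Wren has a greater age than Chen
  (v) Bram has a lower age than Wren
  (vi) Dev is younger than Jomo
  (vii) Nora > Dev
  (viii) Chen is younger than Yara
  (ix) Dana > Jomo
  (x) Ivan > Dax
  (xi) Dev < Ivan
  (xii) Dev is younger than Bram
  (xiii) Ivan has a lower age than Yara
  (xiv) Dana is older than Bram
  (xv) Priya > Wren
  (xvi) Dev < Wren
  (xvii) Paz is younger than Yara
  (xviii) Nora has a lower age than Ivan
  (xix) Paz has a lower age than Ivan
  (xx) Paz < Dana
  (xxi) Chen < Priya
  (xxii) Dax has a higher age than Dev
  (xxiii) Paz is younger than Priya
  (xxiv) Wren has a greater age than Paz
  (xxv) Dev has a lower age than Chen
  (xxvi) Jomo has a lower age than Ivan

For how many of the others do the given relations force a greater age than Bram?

Directly above Bram: Dana, Wren.
One step further: Yara, Priya (4 so far).
No other element is forced above Bram by the given relations, so the count is 4.

4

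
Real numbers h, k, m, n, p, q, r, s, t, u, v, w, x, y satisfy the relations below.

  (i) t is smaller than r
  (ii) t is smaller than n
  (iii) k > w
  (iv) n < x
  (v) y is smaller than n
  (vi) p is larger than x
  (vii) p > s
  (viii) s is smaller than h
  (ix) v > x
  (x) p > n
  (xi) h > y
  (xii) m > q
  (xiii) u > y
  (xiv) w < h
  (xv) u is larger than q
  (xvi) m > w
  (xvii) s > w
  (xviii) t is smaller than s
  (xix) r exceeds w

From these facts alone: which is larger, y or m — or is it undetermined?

undetermined

Following every chain through y: above y we get n, x, p, h, v, u.
m is not reached, and no chain runs the other way from m to y.
So the given relations leave the order of y and m undetermined.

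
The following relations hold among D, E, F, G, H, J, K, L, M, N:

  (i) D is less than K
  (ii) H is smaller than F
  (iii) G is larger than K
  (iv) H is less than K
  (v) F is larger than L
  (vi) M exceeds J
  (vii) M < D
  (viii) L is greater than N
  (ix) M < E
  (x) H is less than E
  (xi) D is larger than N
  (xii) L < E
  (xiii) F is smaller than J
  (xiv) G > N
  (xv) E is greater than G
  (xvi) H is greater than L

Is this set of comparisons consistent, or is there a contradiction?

consistent

Every relation is compatible with N < L < H < F < J < M < D < K < G < E; the set is consistent.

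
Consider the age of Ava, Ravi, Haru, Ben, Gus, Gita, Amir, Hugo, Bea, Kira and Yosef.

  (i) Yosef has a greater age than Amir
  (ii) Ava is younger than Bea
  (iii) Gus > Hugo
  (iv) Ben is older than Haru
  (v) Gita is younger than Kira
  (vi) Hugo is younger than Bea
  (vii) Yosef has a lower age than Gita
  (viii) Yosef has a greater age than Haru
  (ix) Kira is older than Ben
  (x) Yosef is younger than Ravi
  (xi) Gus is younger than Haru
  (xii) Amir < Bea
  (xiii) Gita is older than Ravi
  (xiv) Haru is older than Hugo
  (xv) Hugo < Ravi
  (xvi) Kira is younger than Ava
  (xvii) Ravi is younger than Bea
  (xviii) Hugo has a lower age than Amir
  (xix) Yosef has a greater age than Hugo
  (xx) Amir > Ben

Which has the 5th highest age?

Ravi

Piecing the relations together gives one ordering: Hugo < Gus < Haru < Ben < Amir < Yosef < Ravi < Gita < Kira < Ava < Bea.
Counting 5 from the largest end gives Ravi.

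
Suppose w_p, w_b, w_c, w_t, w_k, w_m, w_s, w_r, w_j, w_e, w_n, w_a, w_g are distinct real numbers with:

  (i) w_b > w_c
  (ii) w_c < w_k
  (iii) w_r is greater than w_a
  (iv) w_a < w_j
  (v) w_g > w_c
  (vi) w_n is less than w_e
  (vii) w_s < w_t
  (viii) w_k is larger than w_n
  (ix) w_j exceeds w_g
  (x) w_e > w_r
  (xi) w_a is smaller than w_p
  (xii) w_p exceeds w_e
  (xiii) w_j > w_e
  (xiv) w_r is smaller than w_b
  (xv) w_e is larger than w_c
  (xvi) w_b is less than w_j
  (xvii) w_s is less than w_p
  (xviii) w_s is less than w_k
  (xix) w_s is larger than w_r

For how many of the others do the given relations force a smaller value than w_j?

From w_j the given relations immediately reach w_a, w_e, w_b, w_g.
From those, w_c, w_r, w_n — 7 in total.
Nothing else is reachable below w_j; 7 in all.

7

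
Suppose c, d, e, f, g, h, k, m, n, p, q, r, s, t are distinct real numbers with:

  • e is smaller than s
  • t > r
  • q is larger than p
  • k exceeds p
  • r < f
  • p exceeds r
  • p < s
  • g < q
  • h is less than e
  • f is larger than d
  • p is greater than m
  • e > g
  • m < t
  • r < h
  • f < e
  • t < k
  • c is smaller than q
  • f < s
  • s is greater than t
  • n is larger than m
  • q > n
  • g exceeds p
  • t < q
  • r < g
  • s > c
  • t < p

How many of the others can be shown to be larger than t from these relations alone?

The elements the relations force above t are p, g, e, q, s, k — no chain reaches any other.
That is 6.

6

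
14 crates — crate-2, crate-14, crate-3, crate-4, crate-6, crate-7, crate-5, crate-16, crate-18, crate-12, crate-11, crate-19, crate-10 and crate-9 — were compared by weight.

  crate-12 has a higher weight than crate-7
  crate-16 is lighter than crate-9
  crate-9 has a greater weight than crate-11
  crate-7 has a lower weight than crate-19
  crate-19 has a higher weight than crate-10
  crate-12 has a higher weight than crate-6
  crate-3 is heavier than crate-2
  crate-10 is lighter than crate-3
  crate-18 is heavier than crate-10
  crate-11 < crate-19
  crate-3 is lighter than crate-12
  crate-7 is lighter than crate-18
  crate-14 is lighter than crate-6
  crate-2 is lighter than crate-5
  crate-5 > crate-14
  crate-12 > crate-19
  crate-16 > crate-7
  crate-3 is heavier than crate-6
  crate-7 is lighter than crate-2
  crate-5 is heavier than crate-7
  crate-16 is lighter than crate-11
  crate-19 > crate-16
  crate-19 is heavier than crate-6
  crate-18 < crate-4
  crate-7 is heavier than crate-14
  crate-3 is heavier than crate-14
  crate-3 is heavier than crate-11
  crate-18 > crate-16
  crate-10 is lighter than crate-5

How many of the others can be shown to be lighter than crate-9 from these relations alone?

4

The elements the relations force below crate-9 are crate-14, crate-7, crate-16, crate-11 — no chain reaches any other.
That is 4.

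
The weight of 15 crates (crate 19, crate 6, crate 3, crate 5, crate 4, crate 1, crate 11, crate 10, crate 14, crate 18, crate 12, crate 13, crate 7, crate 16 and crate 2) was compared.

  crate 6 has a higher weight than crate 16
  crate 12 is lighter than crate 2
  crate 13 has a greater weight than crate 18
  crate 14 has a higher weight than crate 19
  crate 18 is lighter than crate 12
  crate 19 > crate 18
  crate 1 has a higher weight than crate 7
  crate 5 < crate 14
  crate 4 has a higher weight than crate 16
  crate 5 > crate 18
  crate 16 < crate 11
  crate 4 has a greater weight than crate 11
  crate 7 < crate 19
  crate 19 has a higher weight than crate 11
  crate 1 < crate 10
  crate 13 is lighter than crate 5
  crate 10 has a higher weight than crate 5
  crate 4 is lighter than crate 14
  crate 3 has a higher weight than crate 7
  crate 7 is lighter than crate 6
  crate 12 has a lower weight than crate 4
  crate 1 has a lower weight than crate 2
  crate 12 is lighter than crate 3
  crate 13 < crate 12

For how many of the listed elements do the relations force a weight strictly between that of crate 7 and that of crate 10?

The relations place crate 7 below crate 10. An element lies strictly between them when it is forced above crate 7 and also forced below crate 10.
Above crate 7: {crate 1, crate 19, crate 2, crate 6, crate 14, crate 3}. Below crate 10: {crate 1, crate 18, crate 13, crate 5}.
Intersection: {crate 1} — 1.

1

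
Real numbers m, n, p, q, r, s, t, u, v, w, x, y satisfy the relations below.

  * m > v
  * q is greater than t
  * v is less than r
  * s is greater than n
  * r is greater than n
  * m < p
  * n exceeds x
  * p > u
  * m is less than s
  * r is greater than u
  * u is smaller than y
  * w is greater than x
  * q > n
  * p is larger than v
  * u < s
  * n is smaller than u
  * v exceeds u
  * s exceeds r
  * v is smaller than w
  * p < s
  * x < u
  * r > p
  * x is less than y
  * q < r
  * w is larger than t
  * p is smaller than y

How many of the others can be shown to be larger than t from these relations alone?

Directly above t: q, w.
One step further: r (3 so far).
One step further: s (4 so far).
No other element is forced above t by the given relations, so the count is 4.

4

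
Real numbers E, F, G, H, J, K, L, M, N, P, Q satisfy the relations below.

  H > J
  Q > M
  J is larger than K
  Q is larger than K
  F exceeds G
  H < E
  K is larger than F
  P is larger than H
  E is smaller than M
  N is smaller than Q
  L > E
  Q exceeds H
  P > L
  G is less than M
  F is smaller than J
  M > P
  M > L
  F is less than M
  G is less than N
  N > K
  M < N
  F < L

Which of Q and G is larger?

The relevant relations are G < F; F < K; K < J; J < H; H < E; E < L; L < P; P < M; M < N; N < Q.
Chaining these gives G < F < K < J < H < E < L < P < M < N < Q.
So G < Q; Q is the larger of the two.

Q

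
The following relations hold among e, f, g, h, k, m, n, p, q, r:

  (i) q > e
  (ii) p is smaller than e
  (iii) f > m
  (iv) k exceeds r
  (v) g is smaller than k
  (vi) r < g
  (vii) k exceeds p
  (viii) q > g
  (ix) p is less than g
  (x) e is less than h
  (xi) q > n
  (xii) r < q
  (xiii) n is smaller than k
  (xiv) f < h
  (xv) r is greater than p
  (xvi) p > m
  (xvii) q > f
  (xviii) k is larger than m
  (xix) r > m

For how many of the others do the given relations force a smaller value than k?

5

Directly below k: m, p, r, g, n.
Nothing else is reachable below k; 5 in all.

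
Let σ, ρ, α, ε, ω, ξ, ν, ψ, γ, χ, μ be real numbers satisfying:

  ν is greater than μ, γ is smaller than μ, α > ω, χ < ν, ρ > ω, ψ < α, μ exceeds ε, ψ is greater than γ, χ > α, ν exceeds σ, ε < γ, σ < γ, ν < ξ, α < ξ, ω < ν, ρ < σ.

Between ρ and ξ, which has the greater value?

The relevant relations are ρ < σ; σ < γ; γ < ψ; ψ < α; α < χ; χ < ν; ν < ξ.
Chaining these gives ρ < σ < γ < ψ < α < χ < ν < ξ.
So ρ < ξ; ξ is the larger of the two.

ξ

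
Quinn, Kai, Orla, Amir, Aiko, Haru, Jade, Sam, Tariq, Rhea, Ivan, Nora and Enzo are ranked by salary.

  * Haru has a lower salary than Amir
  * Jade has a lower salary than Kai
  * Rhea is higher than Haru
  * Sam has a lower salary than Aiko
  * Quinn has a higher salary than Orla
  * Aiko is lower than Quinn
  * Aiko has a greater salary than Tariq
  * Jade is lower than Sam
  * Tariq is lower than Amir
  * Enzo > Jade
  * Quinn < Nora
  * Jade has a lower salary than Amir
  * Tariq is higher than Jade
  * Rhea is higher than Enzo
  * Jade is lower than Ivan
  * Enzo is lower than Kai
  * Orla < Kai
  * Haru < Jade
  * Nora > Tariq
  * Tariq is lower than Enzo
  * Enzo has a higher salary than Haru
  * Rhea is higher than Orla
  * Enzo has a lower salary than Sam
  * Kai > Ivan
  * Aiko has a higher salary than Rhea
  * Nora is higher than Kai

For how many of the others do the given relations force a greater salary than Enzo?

6

Directly above Enzo: Sam, Kai, Rhea.
One step further: Aiko, Nora (5 so far).
One step further: Quinn (6 so far).
Nothing else is reachable above Enzo; 6 in all.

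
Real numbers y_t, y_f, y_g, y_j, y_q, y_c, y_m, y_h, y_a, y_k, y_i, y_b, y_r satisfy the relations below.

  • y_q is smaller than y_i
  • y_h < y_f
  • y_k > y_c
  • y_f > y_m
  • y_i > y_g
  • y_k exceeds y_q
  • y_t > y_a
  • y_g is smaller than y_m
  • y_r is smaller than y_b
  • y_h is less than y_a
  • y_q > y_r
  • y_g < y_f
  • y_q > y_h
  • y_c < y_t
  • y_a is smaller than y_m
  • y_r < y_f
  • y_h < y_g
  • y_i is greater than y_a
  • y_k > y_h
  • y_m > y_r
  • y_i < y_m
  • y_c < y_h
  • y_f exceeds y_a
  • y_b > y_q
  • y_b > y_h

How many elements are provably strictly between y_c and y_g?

1

Chaining upward from y_c reaches: y_h, y_a, y_q, y_b, y_k, y_t, y_i, y_m, y_f.
Chaining downward from y_g reaches: y_h.
Strictly between y_c and y_g are those in both lists: y_h — 1 element.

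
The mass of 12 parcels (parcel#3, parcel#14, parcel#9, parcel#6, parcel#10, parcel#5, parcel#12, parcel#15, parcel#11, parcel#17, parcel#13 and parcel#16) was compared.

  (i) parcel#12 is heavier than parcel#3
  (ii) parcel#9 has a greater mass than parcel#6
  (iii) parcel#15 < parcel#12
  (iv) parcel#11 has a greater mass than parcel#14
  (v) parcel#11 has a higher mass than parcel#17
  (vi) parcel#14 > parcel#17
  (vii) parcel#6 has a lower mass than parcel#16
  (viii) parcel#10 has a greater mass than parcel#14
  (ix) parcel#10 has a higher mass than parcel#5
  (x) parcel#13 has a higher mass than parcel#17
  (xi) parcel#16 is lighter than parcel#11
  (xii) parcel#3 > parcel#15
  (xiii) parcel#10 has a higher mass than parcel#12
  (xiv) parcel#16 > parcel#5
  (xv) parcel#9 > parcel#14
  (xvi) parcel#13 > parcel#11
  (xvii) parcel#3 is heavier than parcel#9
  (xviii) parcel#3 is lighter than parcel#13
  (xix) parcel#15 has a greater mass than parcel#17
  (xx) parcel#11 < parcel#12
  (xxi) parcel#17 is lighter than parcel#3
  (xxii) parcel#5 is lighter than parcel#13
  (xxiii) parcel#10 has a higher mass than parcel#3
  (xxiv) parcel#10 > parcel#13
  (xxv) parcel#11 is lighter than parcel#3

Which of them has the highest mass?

parcel#10

parcel#5 is not greatest since parcel#5 < parcel#10; parcel#6 is not greatest since parcel#6 < parcel#16; parcel#17 is not greatest since parcel#17 < parcel#11; parcel#16 is not greatest since parcel#16 < parcel#11; parcel#14 is not greatest since parcel#14 < parcel#11; parcel#11 is not greatest since parcel#11 < parcel#12; parcel#15 is not greatest since parcel#15 < parcel#3; parcel#9 is not greatest since parcel#9 < parcel#3; parcel#3 is not greatest since parcel#3 < parcel#13; parcel#13 is not greatest since parcel#13 < parcel#10; parcel#12 is not greatest since parcel#12 < parcel#10.
Only parcel#10 has nothing above it, so parcel#10 is the highest mass.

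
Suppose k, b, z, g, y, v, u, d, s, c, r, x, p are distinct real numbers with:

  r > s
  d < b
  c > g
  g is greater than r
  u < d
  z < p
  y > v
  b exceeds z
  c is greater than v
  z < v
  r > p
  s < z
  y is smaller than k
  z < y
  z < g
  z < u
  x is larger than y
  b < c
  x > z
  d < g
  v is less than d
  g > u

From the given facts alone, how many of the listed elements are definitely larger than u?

4

Directly above u: d, g.
One step further: b, c (4 so far).
Nothing else is reachable above u; 4 in all.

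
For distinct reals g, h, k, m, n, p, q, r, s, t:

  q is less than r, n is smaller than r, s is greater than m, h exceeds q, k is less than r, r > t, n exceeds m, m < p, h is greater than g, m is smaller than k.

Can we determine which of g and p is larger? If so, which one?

undetermined

Following every chain through g: above g we get h.
p is not reached, and no chain runs the other way from p to g.
So the given relations leave the order of g and p undetermined.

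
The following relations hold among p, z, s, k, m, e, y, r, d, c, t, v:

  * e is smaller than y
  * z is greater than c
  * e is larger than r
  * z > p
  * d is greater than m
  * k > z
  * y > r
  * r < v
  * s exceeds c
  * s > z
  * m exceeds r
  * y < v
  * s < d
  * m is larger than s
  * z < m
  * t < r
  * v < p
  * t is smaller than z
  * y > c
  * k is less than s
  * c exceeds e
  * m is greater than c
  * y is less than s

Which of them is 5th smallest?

Chaining the given pairs: t < r < e < c < y < v < p < z < k < s < m < d.
The 5th smallest is y.

y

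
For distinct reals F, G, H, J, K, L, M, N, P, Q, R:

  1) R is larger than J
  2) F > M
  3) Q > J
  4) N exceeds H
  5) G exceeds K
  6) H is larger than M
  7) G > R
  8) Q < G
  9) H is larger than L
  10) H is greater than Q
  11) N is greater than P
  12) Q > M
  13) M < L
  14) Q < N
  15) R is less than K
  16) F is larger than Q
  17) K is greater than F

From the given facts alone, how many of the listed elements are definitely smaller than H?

Directly below H: M, L, Q.
One step further: J (4 so far).
Nothing else is reachable below H; 4 in all.

4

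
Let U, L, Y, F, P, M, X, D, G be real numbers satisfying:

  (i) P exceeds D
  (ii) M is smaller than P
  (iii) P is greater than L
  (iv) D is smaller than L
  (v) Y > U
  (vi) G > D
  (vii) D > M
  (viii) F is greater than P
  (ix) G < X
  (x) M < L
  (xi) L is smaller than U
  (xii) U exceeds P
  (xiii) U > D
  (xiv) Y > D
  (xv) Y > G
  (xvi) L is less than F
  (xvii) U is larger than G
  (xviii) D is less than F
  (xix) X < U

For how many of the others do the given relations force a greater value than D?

From D the given relations immediately reach L, G, P, F, U, Y.
From those, X — 7 in total.
Nothing else is reachable above D; 7 in all.

7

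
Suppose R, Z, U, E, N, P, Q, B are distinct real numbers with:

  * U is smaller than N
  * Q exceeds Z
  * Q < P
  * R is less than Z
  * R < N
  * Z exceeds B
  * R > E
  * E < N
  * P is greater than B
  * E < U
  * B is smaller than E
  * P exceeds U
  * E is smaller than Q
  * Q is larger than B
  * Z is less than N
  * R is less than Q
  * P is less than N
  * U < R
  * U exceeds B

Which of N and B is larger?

The relevant relations are B < E; E < U; U < R; R < Z; Z < Q; Q < P; P < N.
Chaining these gives B < E < U < R < Z < Q < P < N.
So B < N; N is the larger of the two.

N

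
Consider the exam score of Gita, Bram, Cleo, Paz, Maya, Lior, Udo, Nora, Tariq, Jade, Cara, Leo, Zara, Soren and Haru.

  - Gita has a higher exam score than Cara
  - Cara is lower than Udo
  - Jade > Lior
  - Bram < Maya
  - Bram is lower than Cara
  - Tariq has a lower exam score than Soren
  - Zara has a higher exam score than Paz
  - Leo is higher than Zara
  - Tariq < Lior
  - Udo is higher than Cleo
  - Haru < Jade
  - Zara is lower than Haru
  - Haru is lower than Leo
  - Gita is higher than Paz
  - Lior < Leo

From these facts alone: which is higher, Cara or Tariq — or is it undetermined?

undetermined

Following every chain through Tariq: above Tariq we get Lior, Jade, Leo, Soren.
Cara is not reached, and no chain runs the other way from Cara to Tariq.
So the given relations leave the order of Tariq and Cara undetermined.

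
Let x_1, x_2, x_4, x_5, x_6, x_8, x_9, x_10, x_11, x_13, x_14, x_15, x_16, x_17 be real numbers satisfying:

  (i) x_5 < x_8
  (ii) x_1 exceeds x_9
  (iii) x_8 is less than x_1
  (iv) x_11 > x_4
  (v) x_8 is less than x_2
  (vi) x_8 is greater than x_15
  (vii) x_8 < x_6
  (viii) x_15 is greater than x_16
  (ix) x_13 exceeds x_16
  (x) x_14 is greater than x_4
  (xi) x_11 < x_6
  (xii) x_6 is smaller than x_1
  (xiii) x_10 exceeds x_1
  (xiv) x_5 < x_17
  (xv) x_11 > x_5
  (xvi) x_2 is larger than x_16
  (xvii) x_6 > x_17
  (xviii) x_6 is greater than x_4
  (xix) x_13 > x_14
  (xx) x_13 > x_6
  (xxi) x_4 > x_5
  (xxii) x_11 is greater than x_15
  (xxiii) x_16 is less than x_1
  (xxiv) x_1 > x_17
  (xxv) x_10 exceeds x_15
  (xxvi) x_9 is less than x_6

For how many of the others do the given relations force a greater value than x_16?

8

Directly above x_16: x_15, x_2, x_1, x_13.
One step further: x_8, x_11, x_10 (7 so far).
One step further: x_6 (8 so far).
Nothing else is reachable above x_16; 8 in all.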